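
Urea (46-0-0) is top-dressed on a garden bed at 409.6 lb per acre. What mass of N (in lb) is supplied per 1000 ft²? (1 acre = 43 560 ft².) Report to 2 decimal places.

4.33 lb N per thousand sq ft

nitrogen per acre = 409.6 × 46% = 188.416 lb.
Convert to per 1000 ft²: 188.416 × 0.0229568 = 4.32544 lb.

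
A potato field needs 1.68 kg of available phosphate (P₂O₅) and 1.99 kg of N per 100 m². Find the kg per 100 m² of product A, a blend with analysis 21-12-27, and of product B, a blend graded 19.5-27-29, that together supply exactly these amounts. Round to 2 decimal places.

6.30 kg product A, 3.42 kg product B

Let a = kg of product A, b = kg of product B (per 100 m²).
P₂O₅: 0.12·a + 0.27·b = 1.68
N: 0.21·a + 0.195·b = 1.99
Solving simultaneously: a = 6.2973, b = 3.42342.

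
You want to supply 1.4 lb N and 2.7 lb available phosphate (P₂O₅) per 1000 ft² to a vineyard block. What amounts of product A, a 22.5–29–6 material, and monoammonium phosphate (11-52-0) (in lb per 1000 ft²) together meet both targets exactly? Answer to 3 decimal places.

5.065 lb product A, 2.368 lb monoammonium phosphate

With a, b = lb per 1000 ft² of product A and monoammonium phosphate:
N: 0.225·a + 0.11·b = 1.4
P₂O₅: 0.29·a + 0.52·b = 2.7
From row1: a = (1.4 − 0.11·b) / 0.225.
Into row2: 0.29·(1.4 − 0.11·b)/0.225 + 0.52·b = 2.7 → b = 2.3678, a = 5.06463.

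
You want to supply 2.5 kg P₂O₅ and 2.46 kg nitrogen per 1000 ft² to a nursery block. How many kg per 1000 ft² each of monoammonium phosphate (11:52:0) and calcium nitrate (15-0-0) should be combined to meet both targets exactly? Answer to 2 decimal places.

4.81 kg monoammonium phosphate, 12.87 kg calcium nitrate

With a, b = kg per 1000 ft² of monoammonium phosphate and calcium nitrate:
P₂O₅: 0.52·a + 0·b = 2.5
N: 0.11·a + 0.15·b = 2.46
Eliminate b: (row1) − 0/0.15·(row2) → 0.52·a = 2.5, so a = 4.80769.
Then b = (2.46 − 0.11·4.80769) / 0.15 = 12.8744.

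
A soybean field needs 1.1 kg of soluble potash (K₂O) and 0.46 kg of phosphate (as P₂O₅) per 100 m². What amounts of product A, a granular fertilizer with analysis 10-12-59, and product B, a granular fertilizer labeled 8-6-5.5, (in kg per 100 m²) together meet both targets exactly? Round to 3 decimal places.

With a, b = kg per 100 m² of product A and product B:
K₂O: 0.59·a + 0.055·b = 1.1
P₂O₅: 0.12·a + 0.06·b = 0.46
Eliminate a: (row1) − 0.59/0.12·(row2) → -0.24·b = -1.16167, so b = 4.84028.
Back-substitute: a = (1.1 − 0.055·4.84028) / 0.59 = 1.41319.

1.413 kg product A, 4.840 kg product B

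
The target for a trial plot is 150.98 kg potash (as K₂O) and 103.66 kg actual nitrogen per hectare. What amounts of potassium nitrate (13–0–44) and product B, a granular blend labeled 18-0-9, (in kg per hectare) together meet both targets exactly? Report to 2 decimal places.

Per-hectare balance (a = potassium nitrate, b = product B):
K₂O: 0.44·a + 0.09·b = 150.98
N: 0.13·a + 0.18·b = 103.66
From row1: a = (150.98 − 0.09·b) / 0.44.
Into row2: 0.13·(150.98 − 0.09·b)/0.44 + 0.18·b = 103.66 → b = 384.933, a = 264.4.

264.40 kg potassium nitrate, 384.93 kg product B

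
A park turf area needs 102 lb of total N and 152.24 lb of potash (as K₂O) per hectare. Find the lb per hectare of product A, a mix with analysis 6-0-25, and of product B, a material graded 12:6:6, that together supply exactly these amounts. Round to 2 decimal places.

With a, b = lb per hectare of product A and product B:
N: 0.06·a + 0.12·b = 102
K₂O: 0.25·a + 0.06·b = 152.24
Solving simultaneously: a = 460.182, b = 619.909.

460.18 lb product A, 619.91 lb product B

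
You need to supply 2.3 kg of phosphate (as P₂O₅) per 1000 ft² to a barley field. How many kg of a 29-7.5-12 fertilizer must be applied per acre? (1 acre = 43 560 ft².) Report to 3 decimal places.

1335.840 kg of product per acre

Product per 1000 ft² = 2.3 / 7.5% = 30.6667 kg.
Convert to per acre: 30.6667 × 43.56 = 1335.84 kg.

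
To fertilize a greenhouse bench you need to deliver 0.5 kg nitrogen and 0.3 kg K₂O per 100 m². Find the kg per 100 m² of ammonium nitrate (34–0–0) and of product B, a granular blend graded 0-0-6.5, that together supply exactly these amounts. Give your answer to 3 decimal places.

Let a = kg of ammonium nitrate, b = kg of product B (per 100 m²).
N: 0.34·a + 0·b = 0.5
K₂O: 0·a + 0.065·b = 0.3
Solving simultaneously: a = 1.47059, b = 4.61538.

1.471 kg ammonium nitrate, 4.615 kg product B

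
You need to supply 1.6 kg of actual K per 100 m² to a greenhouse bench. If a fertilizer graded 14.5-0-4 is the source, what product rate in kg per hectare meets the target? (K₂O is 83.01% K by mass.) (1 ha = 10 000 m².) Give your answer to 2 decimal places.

4818.70 kg of product per hectare

As K₂O: 1.6 / 0.8301 = 1.92748 kg per 100 m².
Product per 100 m² = 1.92748 / 4% = 48.187 kg.
Convert to per hectare: 48.187 × 100 = 4818.697 kg.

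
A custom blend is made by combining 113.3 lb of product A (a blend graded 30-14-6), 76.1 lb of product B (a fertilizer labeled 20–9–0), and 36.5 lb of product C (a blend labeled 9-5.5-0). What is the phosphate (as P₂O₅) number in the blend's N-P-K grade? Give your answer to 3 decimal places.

10.942% P₂O₅

Total mass = 113.3 + 76.1 + 36.5 = 225.9 lb.
P₂O₅ mass = 14%×113.3 + 9%×76.1 + 5.5%×36.5 = 24.7185 lb.
% P₂O₅ = 24.7185 / 225.9 = 10.9422%.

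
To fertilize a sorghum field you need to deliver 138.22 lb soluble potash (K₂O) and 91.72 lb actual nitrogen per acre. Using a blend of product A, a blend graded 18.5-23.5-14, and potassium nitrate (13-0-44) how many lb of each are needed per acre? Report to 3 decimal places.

354.244 lb product A, 201.422 lb potassium nitrate

Let a = lb of product A, b = lb of potassium nitrate (per acre).
K₂O: 0.14·a + 0.44·b = 138.22
N: 0.185·a + 0.13·b = 91.72
Eliminate a: (row1) − 0.14/0.185·(row2) → 0.341622·b = 68.8103, so b = 201.42247.
Back-substitute: a = (138.22 − 0.44·201.42247) / 0.14 = 354.2437.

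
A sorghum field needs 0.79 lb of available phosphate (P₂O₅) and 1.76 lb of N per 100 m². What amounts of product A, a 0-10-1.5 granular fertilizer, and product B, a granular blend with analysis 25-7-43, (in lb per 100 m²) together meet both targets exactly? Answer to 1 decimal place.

Per-100 m² balance (a = product A, b = product B):
P₂O₅: 0.1·a + 0.07·b = 0.79
N: 0·a + 0.25·b = 1.76
Solving simultaneously: a = 2.972, b = 7.04.

3.0 lb product A, 7.0 lb product B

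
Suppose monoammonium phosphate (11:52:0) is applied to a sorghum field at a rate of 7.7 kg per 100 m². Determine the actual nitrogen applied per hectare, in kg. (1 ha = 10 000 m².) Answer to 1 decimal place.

84.7 kg N per hectare

nitrogen per 100 m² = 7.7 × 11% = 0.847 kg.
Convert to per hectare: 0.847 × 100 = 84.7 kg.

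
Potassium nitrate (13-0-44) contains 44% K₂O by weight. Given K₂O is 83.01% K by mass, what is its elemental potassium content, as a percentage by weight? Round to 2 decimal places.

36.52% K

%K = 44 × 0.8301 = 36.5244%.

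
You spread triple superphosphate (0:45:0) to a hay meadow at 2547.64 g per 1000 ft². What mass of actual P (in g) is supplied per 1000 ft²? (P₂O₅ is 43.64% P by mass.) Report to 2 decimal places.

500.31 g P per thousand sq ft

P₂O₅ per 1000 ft² = 2547.64 × 45% = 1146.44 g.
Elemental P = 1146.44 × 0.4364 = 500.306 g per 1000 ft².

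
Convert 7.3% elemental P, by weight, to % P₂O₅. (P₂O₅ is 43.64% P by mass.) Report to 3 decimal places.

16.728% P₂O₅

%P₂O₅ = 7.3 / 0.4364 = 16.7278%.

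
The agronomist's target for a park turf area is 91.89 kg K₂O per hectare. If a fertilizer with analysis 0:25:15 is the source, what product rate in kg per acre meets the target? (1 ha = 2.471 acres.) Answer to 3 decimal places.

Product per hectare = 91.89 / 15% = 612.6 kg.
Convert to per acre: 612.6 × 0.404694 = 247.9158 kg.

247.916 kg of product per acre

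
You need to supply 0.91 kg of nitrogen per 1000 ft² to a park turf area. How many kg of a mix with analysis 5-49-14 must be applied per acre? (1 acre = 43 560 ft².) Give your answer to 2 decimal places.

Product per 1000 ft² = 0.91 / 5% = 18.2 kg.
Convert to per acre: 18.2 × 43.56 = 792.792 kg.

792.79 kg of product per acre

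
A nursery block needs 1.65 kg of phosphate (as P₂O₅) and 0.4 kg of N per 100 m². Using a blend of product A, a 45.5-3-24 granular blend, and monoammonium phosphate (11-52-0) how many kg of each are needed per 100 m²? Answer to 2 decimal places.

0.11 kg product A, 3.17 kg monoammonium phosphate

Per-100 m² balance (a = product A, b = monoammonium phosphate):
P₂O₅: 0.03·a + 0.52·b = 1.65
N: 0.455·a + 0.11·b = 0.4
From row1: a = (1.65 − 0.52·b) / 0.03.
Into row2: 0.455·(1.65 − 0.52·b)/0.03 + 0.11·b = 0.4 → b = 3.16652, a = 0.113588.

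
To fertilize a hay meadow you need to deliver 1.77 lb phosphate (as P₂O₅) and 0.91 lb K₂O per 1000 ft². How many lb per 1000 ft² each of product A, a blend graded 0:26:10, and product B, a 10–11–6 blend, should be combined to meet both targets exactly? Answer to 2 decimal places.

Per-1000 ft² balance (a = product A, b = product B):
P₂O₅: 0.26·a + 0.11·b = 1.77
K₂O: 0.1·a + 0.06·b = 0.91
From row1: a = (1.77 − 0.11·b) / 0.26.
Into row2: 0.1·(1.77 − 0.11·b)/0.26 + 0.06·b = 0.91 → b = 12.9565, a = 1.32609.

1.33 lb product A, 12.96 lb product B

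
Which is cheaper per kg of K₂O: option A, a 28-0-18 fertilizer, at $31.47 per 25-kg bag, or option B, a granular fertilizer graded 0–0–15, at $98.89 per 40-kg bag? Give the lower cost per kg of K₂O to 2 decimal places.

option A: K₂O per bag = 25 × 18% = 4.5 kg; cost = 31.47 / 4.5 = $6.9933/kg K₂O.
option B: K₂O per bag = 40 × 15% = 6 kg; cost = 98.89 / 6 = $16.4817/kg K₂O.
option A is cheaper.

$6.99 per kg K₂O (option A)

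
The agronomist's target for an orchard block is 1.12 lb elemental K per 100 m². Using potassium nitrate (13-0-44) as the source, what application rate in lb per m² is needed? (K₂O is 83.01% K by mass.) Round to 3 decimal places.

As K₂O: 1.12 / 0.8301 = 1.34924 lb per 100 m².
Product per 100 m² = 1.34924 / 44% = 3.06644 lb.
Convert to per m²: 3.06644 × 0.01 = 0.0306644 lb.

0.031 lb of product per sq m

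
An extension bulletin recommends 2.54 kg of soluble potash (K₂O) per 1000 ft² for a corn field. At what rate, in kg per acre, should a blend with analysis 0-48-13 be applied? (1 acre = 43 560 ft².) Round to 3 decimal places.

851.095 kg of product per acre

Product per 1000 ft² = 2.54 / 13% = 19.5385 kg.
Convert to per acre: 19.5385 × 43.56 = 851.0954 kg.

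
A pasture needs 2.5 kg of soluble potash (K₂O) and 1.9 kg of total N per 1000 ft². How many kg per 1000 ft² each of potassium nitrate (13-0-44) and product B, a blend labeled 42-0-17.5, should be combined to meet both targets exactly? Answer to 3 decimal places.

Per-1000 ft² balance (a = potassium nitrate, b = product B):
K₂O: 0.44·a + 0.175·b = 2.5
N: 0.13·a + 0.42·b = 1.9
Eliminate b: (row1) − 0.175/0.42·(row2) → 0.385833·a = 1.70833, so a = 4.42765.
Then b = (1.9 − 0.13·4.42765) / 0.42 = 3.15335.

4.428 kg potassium nitrate, 3.153 kg product B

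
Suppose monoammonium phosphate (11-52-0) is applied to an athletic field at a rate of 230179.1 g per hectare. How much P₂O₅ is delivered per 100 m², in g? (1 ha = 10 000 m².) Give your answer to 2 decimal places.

P₂O₅ per hectare = 230179.1 × 52% = 119693 g.
Convert to per 100 m²: 119693 × 0.01 = 1196.931 g.

1196.93 g P₂O₅ per hundred sq m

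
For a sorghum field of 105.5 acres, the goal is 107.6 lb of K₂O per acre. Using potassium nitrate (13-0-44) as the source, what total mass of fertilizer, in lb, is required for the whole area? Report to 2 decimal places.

Product per acre = 107.6 / 44% = 244.545 lb.
Total product = 244.545 × 105.5 = 25799.545 lb.

25799.55 lb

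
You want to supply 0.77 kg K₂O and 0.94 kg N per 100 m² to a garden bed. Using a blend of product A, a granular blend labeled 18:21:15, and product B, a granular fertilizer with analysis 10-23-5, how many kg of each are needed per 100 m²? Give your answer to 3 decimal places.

5.000 kg product A, 0.400 kg product B

With a, b = kg per 100 m² of product A and product B:
K₂O: 0.15·a + 0.05·b = 0.77
N: 0.18·a + 0.1·b = 0.94
Solving simultaneously: a = 5, b = 0.4.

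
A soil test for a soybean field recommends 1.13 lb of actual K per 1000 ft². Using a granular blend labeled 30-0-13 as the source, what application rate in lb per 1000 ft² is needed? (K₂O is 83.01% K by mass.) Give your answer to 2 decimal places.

As K₂O: 1.13 / 0.8301 = 1.36128 lb per 1000 ft².
Product per 1000 ft² = 1.36128 / 13% = 10.4714 lb.

10.47 lb of product per thousand sq ft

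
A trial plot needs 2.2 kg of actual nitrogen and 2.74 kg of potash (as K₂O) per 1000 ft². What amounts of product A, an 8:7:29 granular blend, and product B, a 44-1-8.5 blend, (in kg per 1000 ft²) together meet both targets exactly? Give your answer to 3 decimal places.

8.432 kg product A, 3.467 kg product B

Per-1000 ft² balance (a = product A, b = product B):
N: 0.08·a + 0.44·b = 2.2
K₂O: 0.29·a + 0.085·b = 2.74
Solving simultaneously: a = 8.43212, b = 3.46689.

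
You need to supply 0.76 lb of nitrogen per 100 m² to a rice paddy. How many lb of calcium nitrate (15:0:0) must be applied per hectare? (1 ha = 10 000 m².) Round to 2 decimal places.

506.67 lb of product per hectare

Product per 100 m² = 0.76 / 15% = 5.06667 lb.
Convert to per hectare: 5.06667 × 100 = 506.667 lb.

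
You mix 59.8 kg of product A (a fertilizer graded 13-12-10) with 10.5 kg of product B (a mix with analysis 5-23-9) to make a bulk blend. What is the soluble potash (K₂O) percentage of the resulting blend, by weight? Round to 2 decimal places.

Total mass = 59.8 + 10.5 = 70.3 kg.
K₂O mass = 10%×59.8 + 9%×10.5 = 6.925 kg.
% K₂O = 6.925 / 70.3 = 9.85064%.

9.85% K₂O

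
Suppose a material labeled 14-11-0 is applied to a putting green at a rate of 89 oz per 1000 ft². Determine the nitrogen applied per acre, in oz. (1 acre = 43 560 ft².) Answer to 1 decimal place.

nitrogen per 1000 ft² = 89 × 14% = 12.46 oz.
Convert to per acre: 12.46 × 43.56 = 542.758 oz.

542.8 oz N per acre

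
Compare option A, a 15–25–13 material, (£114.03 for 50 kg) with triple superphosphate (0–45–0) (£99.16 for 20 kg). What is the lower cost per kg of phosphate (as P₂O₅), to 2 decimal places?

option A: P₂O₅ per bag = 50 × 25% = 12.5 kg; cost = 114.03 / 12.5 = £9.1224/kg P₂O₅.
triple superphosphate: P₂O₅ per bag = 20 × 45% = 9 kg; cost = 99.16 / 9 = £11.0178/kg P₂O₅.
option A is cheaper.

£9.12 per kg P₂O₅ (option A)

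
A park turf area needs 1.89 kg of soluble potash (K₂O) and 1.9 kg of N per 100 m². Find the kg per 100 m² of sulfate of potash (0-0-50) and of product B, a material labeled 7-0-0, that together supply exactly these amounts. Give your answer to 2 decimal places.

Let a = kg of sulfate of potash, b = kg of product B (per 100 m²).
K₂O: 0.5·a + 0·b = 1.89
N: 0·a + 0.07·b = 1.9
Solving simultaneously: a = 3.78, b = 27.1429.

3.78 kg sulfate of potash, 27.14 kg product B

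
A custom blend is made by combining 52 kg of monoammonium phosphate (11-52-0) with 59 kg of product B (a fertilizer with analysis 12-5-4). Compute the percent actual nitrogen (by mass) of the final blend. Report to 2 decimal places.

Total mass = 52 + 59 = 111 kg.
N mass = 11%×52 + 12%×59 = 12.8 kg.
% N = 12.8 / 111 = 11.5315%.

11.53% N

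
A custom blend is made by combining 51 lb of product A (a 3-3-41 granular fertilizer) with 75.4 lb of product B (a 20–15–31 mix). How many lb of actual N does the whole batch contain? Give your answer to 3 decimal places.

N mass = 3%×51 + 20%×75.4 = 16.61 lb.

16.610 lb N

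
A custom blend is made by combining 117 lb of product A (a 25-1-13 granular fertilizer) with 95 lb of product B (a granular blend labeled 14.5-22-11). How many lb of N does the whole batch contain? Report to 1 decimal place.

N mass = 25%×117 + 14.5%×95 = 43.025 lb.

43.0 lb N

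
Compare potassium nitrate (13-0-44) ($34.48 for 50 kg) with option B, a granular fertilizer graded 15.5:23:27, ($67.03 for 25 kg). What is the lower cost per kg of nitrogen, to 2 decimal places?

$5.30 per kg N (potassium nitrate)

potassium nitrate: N per bag = 50 × 13% = 6.5 kg; cost = 34.48 / 6.5 = $5.3046/kg N.
option B: N per bag = 25 × 15.5% = 3.875 kg; cost = 67.03 / 3.875 = $17.2981/kg N.
potassium nitrate is cheaper.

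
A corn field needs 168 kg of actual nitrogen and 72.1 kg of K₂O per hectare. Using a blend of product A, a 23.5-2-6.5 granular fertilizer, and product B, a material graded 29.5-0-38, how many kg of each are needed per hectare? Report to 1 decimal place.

607.1 kg product A, 85.9 kg product B

Let a = kg of product A, b = kg of product B (per hectare).
N: 0.235·a + 0.295·b = 168
K₂O: 0.065·a + 0.38·b = 72.1
Eliminate b: (row1) − 0.295/0.38·(row2) → 0.184539·a = 112.028, so a = 607.066.
Then b = (72.1 − 0.065·607.066) / 0.38 = 85.8966.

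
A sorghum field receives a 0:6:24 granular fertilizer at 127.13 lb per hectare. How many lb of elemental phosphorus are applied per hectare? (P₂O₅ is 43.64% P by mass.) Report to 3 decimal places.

P₂O₅ per hectare = 127.13 × 6% = 7.6278 lb.
Elemental P = 7.6278 × 0.4364 = 3.32877 lb per hectare.

3.329 lb P per hectare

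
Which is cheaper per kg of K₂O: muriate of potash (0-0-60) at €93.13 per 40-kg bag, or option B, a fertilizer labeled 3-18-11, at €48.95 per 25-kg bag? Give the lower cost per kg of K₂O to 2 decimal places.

muriate of potash: K₂O per bag = 40 × 60% = 24 kg; cost = 93.13 / 24 = €3.8804/kg K₂O.
option B: K₂O per bag = 25 × 11% = 2.75 kg; cost = 48.95 / 2.75 = €17.8000/kg K₂O.
muriate of potash is cheaper.

€3.88 per kg K₂O (muriate of potash)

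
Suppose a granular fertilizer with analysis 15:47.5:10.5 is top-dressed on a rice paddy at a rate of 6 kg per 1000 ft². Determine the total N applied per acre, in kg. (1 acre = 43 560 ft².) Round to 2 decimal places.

39.20 kg N per acre

nitrogen per 1000 ft² = 6 × 15% = 0.9 kg.
Convert to per acre: 0.9 × 43.56 = 39.204 kg.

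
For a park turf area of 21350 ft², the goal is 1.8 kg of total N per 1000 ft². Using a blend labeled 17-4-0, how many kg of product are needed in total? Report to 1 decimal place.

Product per 1000 ft² = 1.8 / 17% = 10.5882 kg.
Total product = 10.5882 × 21350 / 1000 = 226.059 kg.

226.1 kg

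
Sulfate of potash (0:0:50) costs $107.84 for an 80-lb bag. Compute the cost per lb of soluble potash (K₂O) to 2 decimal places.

K₂O in bag = 80 × 50% = 40 lb.
Cost per lb K₂O = $107.84 / 40 = $2.6960.

$2.70 per lb K₂O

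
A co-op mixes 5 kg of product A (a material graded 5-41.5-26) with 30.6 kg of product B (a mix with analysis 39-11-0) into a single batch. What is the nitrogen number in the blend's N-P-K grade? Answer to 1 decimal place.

34.2% N

Total mass = 5 + 30.6 = 35.6 kg.
N mass = 5%×5 + 39%×30.6 = 12.184 kg.
% N = 12.184 / 35.6 = 34.2247%.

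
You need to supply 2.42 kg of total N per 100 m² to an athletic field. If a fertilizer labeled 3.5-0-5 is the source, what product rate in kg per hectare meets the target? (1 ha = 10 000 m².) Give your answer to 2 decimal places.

Product per 100 m² = 2.42 / 3.5% = 69.1429 kg.
Convert to per hectare: 69.1429 × 100 = 6914.286 kg.

6914.29 kg of product per hectare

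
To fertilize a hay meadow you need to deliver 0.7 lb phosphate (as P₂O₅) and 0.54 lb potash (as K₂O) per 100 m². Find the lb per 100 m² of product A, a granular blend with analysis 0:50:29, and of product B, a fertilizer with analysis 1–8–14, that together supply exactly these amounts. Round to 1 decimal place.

1.2 lb product A, 1.4 lb product B

Per-100 m² balance (a = product A, b = product B):
P₂O₅: 0.5·a + 0.08·b = 0.7
K₂O: 0.29·a + 0.14·b = 0.54
Eliminate b: (row1) − 0.08/0.14·(row2) → 0.334286·a = 0.391429, so a = 1.17094.
Then b = (0.54 − 0.29·1.17094) / 0.14 = 1.43162.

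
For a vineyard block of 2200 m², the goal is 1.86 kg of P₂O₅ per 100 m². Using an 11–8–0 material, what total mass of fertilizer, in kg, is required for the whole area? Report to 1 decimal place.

511.5 kg

Product per 100 m² = 1.86 / 8% = 23.25 kg.
Total product = 23.25 × 2200 / 100 = 511.5 kg.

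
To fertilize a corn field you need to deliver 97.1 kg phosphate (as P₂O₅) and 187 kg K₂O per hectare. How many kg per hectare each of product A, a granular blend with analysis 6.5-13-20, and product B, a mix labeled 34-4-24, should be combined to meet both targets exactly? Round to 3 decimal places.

682.069 kg product A, 210.776 kg product B

Per-hectare balance (a = product A, b = product B):
P₂O₅: 0.13·a + 0.04·b = 97.1
K₂O: 0.2·a + 0.24·b = 187
Eliminate b: (row1) − 0.04/0.24·(row2) → 0.0966667·a = 65.9333, so a = 682.06897.
Then b = (187 − 0.2·682.06897) / 0.24 = 210.7759.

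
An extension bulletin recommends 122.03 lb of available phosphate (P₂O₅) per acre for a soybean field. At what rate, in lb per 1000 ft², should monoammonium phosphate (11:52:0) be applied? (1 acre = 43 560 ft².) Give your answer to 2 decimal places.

5.39 lb of product per thousand sq ft

Product per acre = 122.03 / 52% = 234.673 lb.
Convert to per 1000 ft²: 234.673 × 0.0229568 = 5.38735 lb.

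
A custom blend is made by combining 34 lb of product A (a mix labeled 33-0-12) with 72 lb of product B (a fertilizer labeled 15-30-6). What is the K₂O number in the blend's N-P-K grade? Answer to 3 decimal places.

Total mass = 34 + 72 = 106 lb.
K₂O mass = 12%×34 + 6%×72 = 8.4 lb.
% K₂O = 8.4 / 106 = 7.92453%.

7.925% K₂O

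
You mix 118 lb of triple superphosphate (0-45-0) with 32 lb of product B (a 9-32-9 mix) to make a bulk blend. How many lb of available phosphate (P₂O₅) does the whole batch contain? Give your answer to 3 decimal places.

63.340 lb P₂O₅

P₂O₅ mass = 45%×118 + 32%×32 = 63.34 lb.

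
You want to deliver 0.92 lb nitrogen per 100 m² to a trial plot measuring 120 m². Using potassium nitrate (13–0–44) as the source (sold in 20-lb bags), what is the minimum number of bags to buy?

1 bags

Product per 100 m² = 0.92 / 13% = 7.07692 lb.
Total product = 7.07692 × 120 / 100 = 8.49231 lb.
Bags = ⌈8.49231 / 20⌉ = 1.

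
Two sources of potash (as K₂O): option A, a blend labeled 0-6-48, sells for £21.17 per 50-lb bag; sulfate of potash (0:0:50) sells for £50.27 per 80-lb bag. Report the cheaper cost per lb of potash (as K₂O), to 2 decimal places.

option A: K₂O per bag = 50 × 48% = 24 lb; cost = 21.17 / 24 = £0.8821/lb K₂O.
sulfate of potash: K₂O per bag = 80 × 50% = 40 lb; cost = 50.27 / 40 = £1.2568/lb K₂O.
option A is cheaper.

£0.88 per lb K₂O (option A)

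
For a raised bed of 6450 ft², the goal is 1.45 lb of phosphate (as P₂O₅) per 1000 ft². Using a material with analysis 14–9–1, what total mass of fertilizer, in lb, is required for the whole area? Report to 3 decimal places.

Product per 1000 ft² = 1.45 / 9% = 16.1111 lb.
Total product = 16.1111 × 6450 / 1000 = 103.9167 lb.

103.917 lb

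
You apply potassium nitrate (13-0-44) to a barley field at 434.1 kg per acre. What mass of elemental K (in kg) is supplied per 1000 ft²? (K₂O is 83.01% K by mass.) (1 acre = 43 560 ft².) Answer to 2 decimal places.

K₂O per acre = 434.1 × 44% = 191.004 kg.
Elemental K = 191.004 × 0.8301 = 158.552 kg per acre.
Convert to per 1000 ft²: 158.552 × 0.0229568 = 3.63986 kg.

3.64 kg K per thousand sq ft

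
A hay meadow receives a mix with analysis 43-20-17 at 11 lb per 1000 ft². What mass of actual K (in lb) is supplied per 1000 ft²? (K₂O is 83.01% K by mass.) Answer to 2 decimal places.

K₂O per 1000 ft² = 11 × 17% = 1.87 lb.
Elemental K = 1.87 × 0.8301 = 1.55229 lb per 1000 ft².

1.55 lb K per thousand sq ft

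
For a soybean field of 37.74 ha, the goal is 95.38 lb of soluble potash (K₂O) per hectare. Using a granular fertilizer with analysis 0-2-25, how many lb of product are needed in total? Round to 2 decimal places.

14398.56 lb

Product per hectare = 95.38 / 25% = 381.52 lb.
Total product = 381.52 × 37.74 = 14398.5648 lb.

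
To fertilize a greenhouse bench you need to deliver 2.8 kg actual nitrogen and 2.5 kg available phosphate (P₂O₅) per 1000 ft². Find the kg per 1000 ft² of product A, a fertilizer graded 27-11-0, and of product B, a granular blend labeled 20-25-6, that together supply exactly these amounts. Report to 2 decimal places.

Let a = kg of product A, b = kg of product B (per 1000 ft²).
N: 0.27·a + 0.2·b = 2.8
P₂O₅: 0.11·a + 0.25·b = 2.5
Eliminate b: (row1) − 0.2/0.25·(row2) → 0.182·a = 0.8, so a = 4.3956.
Then b = (2.5 − 0.11·4.3956) / 0.25 = 8.06593.

4.40 kg product A, 8.07 kg product B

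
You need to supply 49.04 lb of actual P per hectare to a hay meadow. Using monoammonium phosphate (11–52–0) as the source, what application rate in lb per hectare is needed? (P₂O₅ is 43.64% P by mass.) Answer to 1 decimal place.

As P₂O₅: 49.04 / 0.4364 = 112.374 lb per hectare.
Product per hectare = 112.374 / 52% = 216.104 lb.

216.1 lb of product per hectare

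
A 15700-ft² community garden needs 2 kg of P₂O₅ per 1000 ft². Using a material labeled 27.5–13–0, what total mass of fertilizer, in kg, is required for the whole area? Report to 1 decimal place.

Product per 1000 ft² = 2 / 13% = 15.3846 kg.
Total product = 15.3846 × 15700 / 1000 = 241.538 kg.

241.5 kg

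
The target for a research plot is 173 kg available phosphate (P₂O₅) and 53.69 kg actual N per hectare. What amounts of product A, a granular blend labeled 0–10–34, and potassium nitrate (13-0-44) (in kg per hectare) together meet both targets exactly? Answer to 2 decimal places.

With a, b = kg per hectare of product A and potassium nitrate:
P₂O₅: 0.1·a + 0·b = 173
N: 0·a + 0.13·b = 53.69
Solving simultaneously: a = 1730, b = 413.

1730.00 kg product A, 413.00 kg potassium nitrate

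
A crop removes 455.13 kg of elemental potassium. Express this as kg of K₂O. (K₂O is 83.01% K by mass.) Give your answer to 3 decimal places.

K₂O = 455.13 / 0.8301 = 548.2833 kg.

548.283 kg K₂O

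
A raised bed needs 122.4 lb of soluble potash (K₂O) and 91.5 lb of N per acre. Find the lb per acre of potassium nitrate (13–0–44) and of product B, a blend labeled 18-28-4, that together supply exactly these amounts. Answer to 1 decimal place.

248.3 lb potassium nitrate, 329.0 lb product B

With a, b = lb per acre of potassium nitrate and product B:
K₂O: 0.44·a + 0.04·b = 122.4
N: 0.13·a + 0.18·b = 91.5
Eliminate a: (row1) − 0.44/0.13·(row2) → -0.569231·b = -187.292, so b = 329.027.
Back-substitute: a = (122.4 − 0.04·329.027) / 0.44 = 248.27.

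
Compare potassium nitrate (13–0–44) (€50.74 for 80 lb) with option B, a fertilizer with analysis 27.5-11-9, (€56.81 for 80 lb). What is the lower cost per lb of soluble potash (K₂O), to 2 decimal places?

€1.44 per lb K₂O (potassium nitrate)

potassium nitrate: K₂O per bag = 80 × 44% = 35.2 lb; cost = 50.74 / 35.2 = €1.4415/lb K₂O.
option B: K₂O per bag = 80 × 9% = 7.2 lb; cost = 56.81 / 7.2 = €7.8903/lb K₂O.
potassium nitrate is cheaper.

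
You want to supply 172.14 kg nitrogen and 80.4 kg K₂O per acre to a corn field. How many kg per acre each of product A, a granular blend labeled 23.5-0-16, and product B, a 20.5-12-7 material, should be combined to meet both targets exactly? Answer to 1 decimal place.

271.1 kg product A, 529.0 kg product B

With a, b = kg per acre of product A and product B:
N: 0.235·a + 0.205·b = 172.14
K₂O: 0.16·a + 0.07·b = 80.4
Eliminate b: (row1) − 0.205/0.07·(row2) → -0.233571·a = -63.3171, so a = 271.083.
Then b = (80.4 − 0.16·271.083) / 0.07 = 528.954.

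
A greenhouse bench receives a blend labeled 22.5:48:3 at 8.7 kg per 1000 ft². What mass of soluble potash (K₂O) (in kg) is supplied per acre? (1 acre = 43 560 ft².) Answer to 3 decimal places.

K₂O per 1000 ft² = 8.7 × 3% = 0.261 kg.
Convert to per acre: 0.261 × 43.56 = 11.3692 kg.

11.369 kg K₂O per acre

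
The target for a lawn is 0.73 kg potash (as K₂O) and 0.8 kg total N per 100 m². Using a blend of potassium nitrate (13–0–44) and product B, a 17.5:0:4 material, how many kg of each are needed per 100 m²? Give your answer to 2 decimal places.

1.33 kg potassium nitrate, 3.58 kg product B

Per-100 m² balance (a = potassium nitrate, b = product B):
K₂O: 0.44·a + 0.04·b = 0.73
N: 0.13·a + 0.175·b = 0.8
Eliminate a: (row1) − 0.44/0.13·(row2) → -0.552308·b = -1.97769, so b = 3.58078.
Back-substitute: a = (0.73 − 0.04·3.58078) / 0.44 = 1.33357.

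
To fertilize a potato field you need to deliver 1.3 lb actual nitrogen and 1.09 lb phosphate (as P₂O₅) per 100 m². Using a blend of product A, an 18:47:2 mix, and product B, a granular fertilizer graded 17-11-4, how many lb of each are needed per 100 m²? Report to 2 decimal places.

0.70 lb product A, 6.90 lb product B

Let a = lb of product A, b = lb of product B (per 100 m²).
N: 0.18·a + 0.17·b = 1.3
P₂O₅: 0.47·a + 0.11·b = 1.09
From row1: a = (1.3 − 0.17·b) / 0.18.
Into row2: 0.47·(1.3 − 0.17·b)/0.18 + 0.11·b = 1.09 → b = 6.90183, a = 0.703827.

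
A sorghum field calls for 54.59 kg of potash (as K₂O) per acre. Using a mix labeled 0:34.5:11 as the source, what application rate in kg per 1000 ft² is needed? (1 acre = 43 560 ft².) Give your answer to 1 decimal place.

Product per acre = 54.59 / 11% = 496.273 kg.
Convert to per 1000 ft²: 496.273 × 0.0229568 = 11.3929 kg.

11.4 kg of product per thousand sq ft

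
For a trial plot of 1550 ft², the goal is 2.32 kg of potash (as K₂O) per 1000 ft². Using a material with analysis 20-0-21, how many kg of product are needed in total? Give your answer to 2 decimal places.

17.12 kg

Product per 1000 ft² = 2.32 / 21% = 11.0476 kg.
Total product = 11.0476 × 1550 / 1000 = 17.1238 kg.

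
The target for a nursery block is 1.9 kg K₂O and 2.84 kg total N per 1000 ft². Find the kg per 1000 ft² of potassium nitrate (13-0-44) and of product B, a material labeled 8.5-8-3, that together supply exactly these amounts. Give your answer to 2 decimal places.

Per-1000 ft² balance (a = potassium nitrate, b = product B):
K₂O: 0.44·a + 0.03·b = 1.9
N: 0.13·a + 0.085·b = 2.84
Eliminate b: (row1) − 0.03/0.085·(row2) → 0.394118·a = 0.897647, so a = 2.27761.
Then b = (2.84 − 0.13·2.27761) / 0.085 = 29.9284.

2.28 kg potassium nitrate, 29.93 kg product B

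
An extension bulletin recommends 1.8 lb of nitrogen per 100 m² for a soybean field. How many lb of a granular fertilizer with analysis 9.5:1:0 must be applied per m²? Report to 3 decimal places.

Product per 100 m² = 1.8 / 9.5% = 18.9474 lb.
Convert to per m²: 18.9474 × 0.01 = 0.189474 lb.

0.189 lb of product per sq m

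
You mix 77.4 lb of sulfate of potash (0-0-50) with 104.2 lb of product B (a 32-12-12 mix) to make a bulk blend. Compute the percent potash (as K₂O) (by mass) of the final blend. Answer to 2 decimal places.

Total mass = 77.4 + 104.2 = 181.6 lb.
K₂O mass = 50%×77.4 + 12%×104.2 = 51.204 lb.
% K₂O = 51.204 / 181.6 = 28.196%.

28.20% K₂O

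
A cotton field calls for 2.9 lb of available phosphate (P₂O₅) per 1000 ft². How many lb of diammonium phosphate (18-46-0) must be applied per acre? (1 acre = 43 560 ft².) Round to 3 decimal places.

274.617 lb of product per acre

Product per 1000 ft² = 2.9 / 46% = 6.30435 lb.
Convert to per acre: 6.30435 × 43.56 = 274.6174 lb.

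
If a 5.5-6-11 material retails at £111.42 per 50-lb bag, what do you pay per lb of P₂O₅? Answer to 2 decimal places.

£37.14 per lb P₂O₅

P₂O₅ in bag = 50 × 6% = 3 lb.
Cost per lb P₂O₅ = £111.42 / 3 = £37.1400.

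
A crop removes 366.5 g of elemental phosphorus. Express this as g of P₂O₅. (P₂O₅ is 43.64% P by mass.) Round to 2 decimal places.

P₂O₅ = 366.5 / 0.4364 = 839.826 g.

839.83 g P₂O₅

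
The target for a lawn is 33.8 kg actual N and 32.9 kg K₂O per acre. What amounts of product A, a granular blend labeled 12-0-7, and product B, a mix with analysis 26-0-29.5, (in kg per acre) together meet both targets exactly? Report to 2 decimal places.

Let a = kg of product A, b = kg of product B (per acre).
N: 0.12·a + 0.26·b = 33.8
K₂O: 0.07·a + 0.295·b = 32.9
Eliminate b: (row1) − 0.26/0.295·(row2) → 0.0583051·a = 4.80339, so a = 82.3837.
Then b = (32.9 − 0.07·82.3837) / 0.295 = 91.9767.

82.38 kg product A, 91.98 kg product B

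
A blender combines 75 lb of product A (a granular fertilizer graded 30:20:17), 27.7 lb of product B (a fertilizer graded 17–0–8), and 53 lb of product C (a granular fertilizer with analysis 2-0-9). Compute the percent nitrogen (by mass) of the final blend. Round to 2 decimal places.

Total mass = 75 + 27.7 + 53 = 155.7 lb.
N mass = 30%×75 + 17%×27.7 + 2%×53 = 28.269 lb.
% N = 28.269 / 155.7 = 18.1561%.

18.16% N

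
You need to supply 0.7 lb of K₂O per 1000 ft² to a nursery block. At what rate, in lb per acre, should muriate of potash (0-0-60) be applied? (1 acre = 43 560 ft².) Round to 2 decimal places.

50.82 lb of product per acre

Product per 1000 ft² = 0.7 / 60% = 1.16667 lb.
Convert to per acre: 1.16667 × 43.56 = 50.82 lb.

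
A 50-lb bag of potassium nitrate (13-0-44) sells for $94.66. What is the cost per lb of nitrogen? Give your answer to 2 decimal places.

$14.56 per lb N

N in bag = 50 × 13% = 6.5 lb.
Cost per lb N = $94.66 / 6.5 = $14.5631.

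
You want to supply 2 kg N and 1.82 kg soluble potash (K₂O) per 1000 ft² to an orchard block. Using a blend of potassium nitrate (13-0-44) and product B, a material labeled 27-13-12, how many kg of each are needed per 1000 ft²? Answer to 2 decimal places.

2.44 kg potassium nitrate, 6.23 kg product B

With a, b = kg per 1000 ft² of potassium nitrate and product B:
N: 0.13·a + 0.27·b = 2
K₂O: 0.44·a + 0.12·b = 1.82
From row1: a = (2 − 0.27·b) / 0.13.
Into row2: 0.44·(2 − 0.27·b)/0.13 + 0.12·b = 1.82 → b = 6.2345, a = 2.43605.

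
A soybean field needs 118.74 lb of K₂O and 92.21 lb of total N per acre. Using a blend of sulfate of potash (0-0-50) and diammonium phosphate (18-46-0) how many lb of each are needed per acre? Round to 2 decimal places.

237.48 lb sulfate of potash, 512.28 lb diammonium phosphate

With a, b = lb per acre of sulfate of potash and diammonium phosphate:
K₂O: 0.5·a + 0·b = 118.74
N: 0·a + 0.18·b = 92.21
Solving simultaneously: a = 237.48, b = 512.278.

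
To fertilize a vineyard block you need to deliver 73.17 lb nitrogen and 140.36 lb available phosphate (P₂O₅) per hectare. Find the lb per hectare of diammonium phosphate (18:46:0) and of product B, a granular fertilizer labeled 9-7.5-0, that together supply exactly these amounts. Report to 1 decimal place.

256.1 lb diammonium phosphate, 300.8 lb product B

Let a = lb of diammonium phosphate, b = lb of product B (per hectare).
N: 0.18·a + 0.09·b = 73.17
P₂O₅: 0.46·a + 0.075·b = 140.36
Solving simultaneously: a = 256.081, b = 300.839.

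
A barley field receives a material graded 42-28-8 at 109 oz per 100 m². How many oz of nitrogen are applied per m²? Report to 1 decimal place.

nitrogen per 100 m² = 109 × 42% = 45.78 oz.
Convert to per m²: 45.78 × 0.01 = 0.4578 oz.

0.5 oz N per sq m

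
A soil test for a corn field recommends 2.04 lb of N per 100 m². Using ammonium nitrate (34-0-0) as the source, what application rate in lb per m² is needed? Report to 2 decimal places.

Product per 100 m² = 2.04 / 34% = 6 lb.
Convert to per m²: 6 × 0.01 = 0.06 lb.

0.06 lb of product per sq m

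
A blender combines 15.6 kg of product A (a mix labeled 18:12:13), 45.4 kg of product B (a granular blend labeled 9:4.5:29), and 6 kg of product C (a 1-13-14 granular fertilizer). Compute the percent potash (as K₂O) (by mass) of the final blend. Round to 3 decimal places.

23.931% K₂O

Total mass = 15.6 + 45.4 + 6 = 67 kg.
K₂O mass = 13%×15.6 + 29%×45.4 + 14%×6 = 16.034 kg.
% K₂O = 16.034 / 67 = 23.9313%.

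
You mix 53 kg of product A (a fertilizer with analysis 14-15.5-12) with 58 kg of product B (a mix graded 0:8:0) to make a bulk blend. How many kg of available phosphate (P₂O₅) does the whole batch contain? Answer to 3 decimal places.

P₂O₅ mass = 15.5%×53 + 8%×58 = 12.855 kg.

12.855 kg P₂O₅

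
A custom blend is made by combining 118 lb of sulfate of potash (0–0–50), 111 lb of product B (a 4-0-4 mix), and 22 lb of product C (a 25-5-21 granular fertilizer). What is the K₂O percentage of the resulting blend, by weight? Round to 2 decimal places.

27.12% K₂O

Total mass = 118 + 111 + 22 = 251 lb.
K₂O mass = 50%×118 + 4%×111 + 21%×22 = 68.06 lb.
% K₂O = 68.06 / 251 = 27.1155%.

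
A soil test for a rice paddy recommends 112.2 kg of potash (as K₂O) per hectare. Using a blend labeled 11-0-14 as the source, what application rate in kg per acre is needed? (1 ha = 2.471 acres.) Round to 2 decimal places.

324.33 kg of product per acre

Product per hectare = 112.2 / 14% = 801.429 kg.
Convert to per acre: 801.429 × 0.404694 = 324.334 kg.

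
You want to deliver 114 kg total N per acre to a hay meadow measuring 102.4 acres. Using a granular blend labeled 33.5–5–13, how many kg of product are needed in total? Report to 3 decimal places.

Product per acre = 114 / 33.5% = 340.299 kg.
Total product = 340.299 × 102.4 = 34846.5672 kg.

34846.567 kg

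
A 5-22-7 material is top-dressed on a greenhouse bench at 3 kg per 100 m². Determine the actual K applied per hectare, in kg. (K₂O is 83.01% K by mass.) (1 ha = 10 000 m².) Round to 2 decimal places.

17.43 kg K per hectare

K₂O per 100 m² = 3 × 7% = 0.21 kg.
Elemental K = 0.21 × 0.8301 = 0.174321 kg per 100 m².
Convert to per hectare: 0.174321 × 100 = 17.4321 kg.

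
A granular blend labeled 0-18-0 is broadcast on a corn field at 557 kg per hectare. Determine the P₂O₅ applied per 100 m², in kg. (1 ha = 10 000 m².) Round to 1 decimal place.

P₂O₅ per hectare = 557 × 18% = 100.26 kg.
Convert to per 100 m²: 100.26 × 0.01 = 1.0026 kg.

1.0 kg P₂O₅ per hundred sq m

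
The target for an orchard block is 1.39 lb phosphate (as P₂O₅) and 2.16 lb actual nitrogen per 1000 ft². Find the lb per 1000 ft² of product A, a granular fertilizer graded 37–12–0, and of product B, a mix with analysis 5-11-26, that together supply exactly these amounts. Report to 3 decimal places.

4.844 lb product A, 7.352 lb product B

Per-1000 ft² balance (a = product A, b = product B):
P₂O₅: 0.12·a + 0.11·b = 1.39
N: 0.37·a + 0.05·b = 2.16
From row1: a = (1.39 − 0.11·b) / 0.12.
Into row2: 0.37·(1.39 − 0.11·b)/0.12 + 0.05·b = 2.16 → b = 7.35159, a = 4.84438.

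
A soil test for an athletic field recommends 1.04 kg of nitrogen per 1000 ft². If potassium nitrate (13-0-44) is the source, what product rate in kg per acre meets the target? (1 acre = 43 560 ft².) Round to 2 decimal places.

Product per 1000 ft² = 1.04 / 13% = 8 kg.
Convert to per acre: 8 × 43.56 = 348.48 kg.

348.48 kg of product per acre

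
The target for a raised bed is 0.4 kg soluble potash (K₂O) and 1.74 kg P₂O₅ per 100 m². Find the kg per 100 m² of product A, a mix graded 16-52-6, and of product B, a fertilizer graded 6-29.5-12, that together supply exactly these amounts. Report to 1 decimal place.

2.0 kg product A, 2.3 kg product B

Let a = kg of product A, b = kg of product B (per 100 m²).
K₂O: 0.06·a + 0.12·b = 0.4
P₂O₅: 0.52·a + 0.295·b = 1.74
Eliminate a: (row1) − 0.06/0.52·(row2) → 0.0859615·b = 0.199231, so b = 2.31767.
Back-substitute: a = (0.4 − 0.12·2.31767) / 0.06 = 2.03132.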